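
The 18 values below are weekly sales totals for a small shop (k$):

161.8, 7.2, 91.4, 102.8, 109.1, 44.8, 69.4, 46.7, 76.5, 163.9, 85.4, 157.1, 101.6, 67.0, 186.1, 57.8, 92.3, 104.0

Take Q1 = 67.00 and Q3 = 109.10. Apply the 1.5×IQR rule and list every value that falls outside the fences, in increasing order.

IQR = Q3 − Q1 = 109.10 − 67.00 = 42.10.
Lower fence = Q1 − 1.5·IQR = 67.00 − 63.15 = 3.85.
Upper fence = Q3 + 1.5·IQR = 109.10 + 63.15 = 172.25.
186.1 > 172.25 → outlier.
All remaining values lie within [3.85, 172.25].

186.1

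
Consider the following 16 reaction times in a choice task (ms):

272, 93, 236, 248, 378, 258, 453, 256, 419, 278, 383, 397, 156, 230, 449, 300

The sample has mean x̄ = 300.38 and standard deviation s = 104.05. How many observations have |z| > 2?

Cutoffs: x̄ ± 2s = [92.28, 508.48].
Every value lies within the cutoffs.

0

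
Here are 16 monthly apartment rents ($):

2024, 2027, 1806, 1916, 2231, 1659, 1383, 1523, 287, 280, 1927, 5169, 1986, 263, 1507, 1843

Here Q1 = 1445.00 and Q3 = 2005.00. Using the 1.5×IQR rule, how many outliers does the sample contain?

IQR = 560.00; fences at 1445.00 − 840.00 = 605.00 and 2005.00 + 840.00 = 2845.00.
Outside the cutoffs: 263, 280, 287, 5169.

4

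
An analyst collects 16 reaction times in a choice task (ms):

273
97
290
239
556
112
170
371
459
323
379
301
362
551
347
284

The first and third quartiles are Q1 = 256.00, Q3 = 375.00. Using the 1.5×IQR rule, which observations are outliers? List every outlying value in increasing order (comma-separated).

IQR = Q3 − Q1 = 375.00 − 256.00 = 119.00.
Lower fence = Q1 − 1.5·IQR = 256.00 − 178.50 = 77.50.
Upper fence = Q3 + 1.5·IQR = 375.00 + 178.50 = 553.50.
556 > 553.50 → outlier.
All remaining values lie within [77.50, 553.50].

556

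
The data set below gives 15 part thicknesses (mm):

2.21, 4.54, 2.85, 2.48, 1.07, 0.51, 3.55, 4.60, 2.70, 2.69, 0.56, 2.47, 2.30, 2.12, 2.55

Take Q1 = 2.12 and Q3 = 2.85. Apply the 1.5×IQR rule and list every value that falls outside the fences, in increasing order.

IQR = Q3 − Q1 = 2.85 − 2.12 = 0.73.
Lower fence = Q1 − 1.5·IQR = 2.12 − 1.095 = 1.025.
Upper fence = Q3 + 1.5·IQR = 2.85 + 1.095 = 3.945.
0.51 < 1.025 → outlier.
0.56 < 1.025 → outlier.
4.54 > 3.945 → outlier.
4.60 > 3.945 → outlier.
All remaining values lie within [1.025, 3.945].

0.51, 0.56, 4.54, 4.60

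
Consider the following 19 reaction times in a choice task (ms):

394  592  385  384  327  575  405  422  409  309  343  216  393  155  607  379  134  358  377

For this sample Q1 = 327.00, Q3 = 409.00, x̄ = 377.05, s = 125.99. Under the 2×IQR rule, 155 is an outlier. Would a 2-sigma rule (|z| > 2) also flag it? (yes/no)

z = (155 − 377.05) / 125.99 = -1.76.
|z| = 1.76 ≤ 2.

no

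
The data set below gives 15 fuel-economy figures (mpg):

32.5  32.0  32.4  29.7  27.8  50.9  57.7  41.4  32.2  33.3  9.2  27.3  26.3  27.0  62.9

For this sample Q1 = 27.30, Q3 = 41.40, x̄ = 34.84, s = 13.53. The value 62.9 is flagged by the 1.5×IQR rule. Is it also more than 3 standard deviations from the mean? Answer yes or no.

z = (62.9 − 34.84) / 13.53 = 2.07.
|z| = 2.07 ≤ 3.

no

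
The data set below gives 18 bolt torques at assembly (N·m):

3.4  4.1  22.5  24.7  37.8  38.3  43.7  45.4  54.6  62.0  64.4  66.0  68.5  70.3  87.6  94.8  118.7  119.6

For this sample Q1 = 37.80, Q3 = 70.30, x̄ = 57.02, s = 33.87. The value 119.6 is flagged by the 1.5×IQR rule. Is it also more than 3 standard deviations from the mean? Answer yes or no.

z = (119.6 − 57.02) / 33.87 = 1.85.
|z| = 1.85 ≤ 3.

no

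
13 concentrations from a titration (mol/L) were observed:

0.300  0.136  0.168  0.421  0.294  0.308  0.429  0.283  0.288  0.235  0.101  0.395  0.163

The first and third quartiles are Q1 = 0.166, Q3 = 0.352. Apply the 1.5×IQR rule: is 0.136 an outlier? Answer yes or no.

IQR = Q3 − Q1 = 0.352 − 0.166 = 0.186.
Lower fence = Q1 − 1.5·IQR = 0.166 − 0.279 = -0.113.
Upper fence = Q3 + 1.5·IQR = 0.352 + 0.279 = 0.631.
0.136 lies within [-0.113, 0.631].

no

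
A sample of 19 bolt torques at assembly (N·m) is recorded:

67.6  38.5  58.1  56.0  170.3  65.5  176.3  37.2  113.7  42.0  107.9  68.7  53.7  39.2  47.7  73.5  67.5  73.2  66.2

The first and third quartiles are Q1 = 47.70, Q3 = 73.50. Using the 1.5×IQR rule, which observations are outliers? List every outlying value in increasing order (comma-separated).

113.7, 170.3, 176.3

IQR = Q3 − Q1 = 73.50 − 47.70 = 25.80.
Lower fence = Q1 − 1.5·IQR = 47.70 − 38.70 = 9.00.
Upper fence = Q3 + 1.5·IQR = 73.50 + 38.70 = 112.20.
113.7 > 112.20 → outlier.
170.3 > 112.20 → outlier.
176.3 > 112.20 → outlier.
All remaining values lie within [9.00, 112.20].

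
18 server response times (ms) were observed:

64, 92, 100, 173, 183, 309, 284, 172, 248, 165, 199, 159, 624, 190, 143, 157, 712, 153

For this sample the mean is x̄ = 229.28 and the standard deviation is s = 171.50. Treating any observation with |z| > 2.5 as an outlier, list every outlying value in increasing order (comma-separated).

Cutoffs at x̄ ± 2.5s: 229.28 ± 2.5·171.50 = [-199.47, 658.03].
712: z = 2.81, |z| > 2.5 → outlier.
Every other value lies within [-199.47, 658.03].

712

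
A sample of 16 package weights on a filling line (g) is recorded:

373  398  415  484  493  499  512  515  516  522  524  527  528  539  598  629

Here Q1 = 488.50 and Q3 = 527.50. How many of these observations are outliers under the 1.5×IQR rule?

5

IQR = 39.00; fences at 488.50 − 58.50 = 430.00 and 527.50 + 58.50 = 586.00.
Outside the cutoffs: 373, 398, 415, 598, 629.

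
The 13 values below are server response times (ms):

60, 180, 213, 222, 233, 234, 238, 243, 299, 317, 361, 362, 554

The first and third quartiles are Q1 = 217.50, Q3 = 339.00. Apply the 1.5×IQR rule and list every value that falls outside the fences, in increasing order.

IQR = Q3 − Q1 = 339.00 − 217.50 = 121.50.
Lower fence = Q1 − 1.5·IQR = 217.50 − 182.25 = 35.25.
Upper fence = Q3 + 1.5·IQR = 339.00 + 182.25 = 521.25.
554 > 521.25 → outlier.
All remaining values lie within [35.25, 521.25].

554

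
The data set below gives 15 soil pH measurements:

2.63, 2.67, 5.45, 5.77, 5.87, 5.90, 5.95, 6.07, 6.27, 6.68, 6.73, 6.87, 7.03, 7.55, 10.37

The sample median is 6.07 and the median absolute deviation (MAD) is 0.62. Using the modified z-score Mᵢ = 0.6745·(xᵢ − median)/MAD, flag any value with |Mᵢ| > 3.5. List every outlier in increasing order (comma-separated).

|Mᵢ| > 3.5 ⇔ |xᵢ − 6.07| > 3.5·0.62/0.6745 = 3.22.
So outliers lie outside [2.85, 9.29].
2.63: M = -3.74 → outlier.
2.67: M = -3.70 → outlier.
10.37: M = 4.68 → outlier.

2.63, 2.67, 10.37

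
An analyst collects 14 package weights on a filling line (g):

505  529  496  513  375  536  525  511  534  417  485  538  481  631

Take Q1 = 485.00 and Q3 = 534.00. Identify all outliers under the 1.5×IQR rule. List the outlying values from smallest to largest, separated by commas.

IQR = Q3 − Q1 = 534.00 − 485.00 = 49.00.
Lower fence = Q1 − 1.5·IQR = 485.00 − 73.50 = 411.50.
Upper fence = Q3 + 1.5·IQR = 534.00 + 73.50 = 607.50.
375 < 411.50 → outlier.
631 > 607.50 → outlier.
All remaining values lie within [411.50, 607.50].

375, 631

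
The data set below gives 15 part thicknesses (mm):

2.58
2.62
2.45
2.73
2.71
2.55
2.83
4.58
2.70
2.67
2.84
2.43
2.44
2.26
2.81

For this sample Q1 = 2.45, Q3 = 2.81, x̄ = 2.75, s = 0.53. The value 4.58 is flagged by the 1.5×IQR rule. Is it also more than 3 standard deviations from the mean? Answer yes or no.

z = (4.58 − 2.75) / 0.53 = 3.45.
|z| = 3.45 > 3.

yes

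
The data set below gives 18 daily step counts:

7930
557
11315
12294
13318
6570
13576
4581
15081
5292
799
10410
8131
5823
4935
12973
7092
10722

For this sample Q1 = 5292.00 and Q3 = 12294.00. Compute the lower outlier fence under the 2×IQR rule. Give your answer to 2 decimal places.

-8712.00

IQR = Q3 − Q1 = 12294.00 − 5292.00 = 7002.00.
Lower fence = Q1 − 2·IQR = 5292.00 − 14004.00 = -8712.00.
Upper fence = Q3 + 2·IQR = 12294.00 + 14004.00 = 26298.00.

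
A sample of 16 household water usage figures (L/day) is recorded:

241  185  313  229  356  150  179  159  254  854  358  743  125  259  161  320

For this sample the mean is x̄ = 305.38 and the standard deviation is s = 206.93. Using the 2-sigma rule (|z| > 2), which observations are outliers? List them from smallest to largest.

Cutoffs at x̄ ± 2s: 305.38 ± 2·206.93 = [-108.48, 719.24].
743: z = 2.11, |z| > 2 → outlier.
854: z = 2.65, |z| > 2 → outlier.
Every other value lies within [-108.48, 719.24].

743, 854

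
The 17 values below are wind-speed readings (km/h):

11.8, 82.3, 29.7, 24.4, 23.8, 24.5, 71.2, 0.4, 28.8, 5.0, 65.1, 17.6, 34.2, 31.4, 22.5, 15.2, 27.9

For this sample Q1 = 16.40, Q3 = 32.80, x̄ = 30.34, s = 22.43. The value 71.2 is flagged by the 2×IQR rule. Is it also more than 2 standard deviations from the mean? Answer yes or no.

no

z = (71.2 − 30.34) / 22.43 = 1.82.
|z| = 1.82 ≤ 2.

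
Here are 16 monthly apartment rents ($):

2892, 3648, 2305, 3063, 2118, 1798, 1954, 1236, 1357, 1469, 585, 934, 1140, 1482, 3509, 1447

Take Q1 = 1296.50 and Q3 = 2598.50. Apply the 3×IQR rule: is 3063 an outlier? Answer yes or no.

no

IQR = Q3 − Q1 = 2598.50 − 1296.50 = 1302.00.
Lower fence = Q1 − 3·IQR = 1296.50 − 3906.00 = -2609.50.
Upper fence = Q3 + 3·IQR = 2598.50 + 3906.00 = 6504.50.
3063 lies within [-2609.50, 6504.50].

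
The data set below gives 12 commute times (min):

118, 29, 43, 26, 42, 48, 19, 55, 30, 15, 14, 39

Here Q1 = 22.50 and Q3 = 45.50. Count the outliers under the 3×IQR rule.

1

IQR = 23.00; fences at 22.50 − 69.00 = -46.50 and 45.50 + 69.00 = 114.50.
Outside the cutoffs: 118.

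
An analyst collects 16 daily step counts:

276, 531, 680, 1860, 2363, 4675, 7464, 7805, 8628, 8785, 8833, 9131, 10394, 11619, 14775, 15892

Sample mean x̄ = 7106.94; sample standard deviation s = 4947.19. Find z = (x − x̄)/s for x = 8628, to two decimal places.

z = (8628 − 7106.94) / 4947.19 = 0.31.

0.31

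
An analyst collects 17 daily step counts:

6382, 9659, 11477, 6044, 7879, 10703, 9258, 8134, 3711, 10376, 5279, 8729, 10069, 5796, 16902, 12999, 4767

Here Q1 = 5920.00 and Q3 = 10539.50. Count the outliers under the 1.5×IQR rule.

0

IQR = 4619.50; fences at 5920.00 − 6929.25 = -1009.25 and 10539.50 + 6929.25 = 17468.75.
Every value lies within the cutoffs.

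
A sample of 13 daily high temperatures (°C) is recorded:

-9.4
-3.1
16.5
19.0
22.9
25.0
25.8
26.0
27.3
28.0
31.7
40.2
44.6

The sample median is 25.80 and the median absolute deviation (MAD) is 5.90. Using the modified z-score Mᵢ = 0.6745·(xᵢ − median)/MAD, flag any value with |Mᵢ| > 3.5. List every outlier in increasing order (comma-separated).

-9.4

|Mᵢ| > 3.5 ⇔ |xᵢ − 25.80| > 3.5·5.90/0.6745 = 30.62.
So outliers lie outside [-4.82, 56.42].
-9.4: M = -4.02 → outlier.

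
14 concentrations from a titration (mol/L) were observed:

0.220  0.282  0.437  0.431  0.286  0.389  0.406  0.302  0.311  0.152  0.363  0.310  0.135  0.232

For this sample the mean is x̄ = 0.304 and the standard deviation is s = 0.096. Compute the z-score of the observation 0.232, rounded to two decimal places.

z = (0.232 − 0.304) / 0.096 = -0.75.

-0.75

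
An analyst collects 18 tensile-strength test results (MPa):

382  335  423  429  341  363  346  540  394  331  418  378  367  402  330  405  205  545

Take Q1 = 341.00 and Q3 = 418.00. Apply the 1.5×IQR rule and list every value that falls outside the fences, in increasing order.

IQR = Q3 − Q1 = 418.00 − 341.00 = 77.00.
Lower fence = Q1 − 1.5·IQR = 341.00 − 115.50 = 225.50.
Upper fence = Q3 + 1.5·IQR = 418.00 + 115.50 = 533.50.
205 < 225.50 → outlier.
540 > 533.50 → outlier.
545 > 533.50 → outlier.
All remaining values lie within [225.50, 533.50].

205, 540, 545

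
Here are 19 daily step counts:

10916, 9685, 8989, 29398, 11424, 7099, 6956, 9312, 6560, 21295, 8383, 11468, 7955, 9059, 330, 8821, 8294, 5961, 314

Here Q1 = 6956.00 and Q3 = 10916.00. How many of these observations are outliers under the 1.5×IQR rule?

IQR = 3960.00; fences at 6956.00 − 5940.00 = 1016.00 and 10916.00 + 5940.00 = 16856.00.
Outside the cutoffs: 314, 330, 21295, 29398.

4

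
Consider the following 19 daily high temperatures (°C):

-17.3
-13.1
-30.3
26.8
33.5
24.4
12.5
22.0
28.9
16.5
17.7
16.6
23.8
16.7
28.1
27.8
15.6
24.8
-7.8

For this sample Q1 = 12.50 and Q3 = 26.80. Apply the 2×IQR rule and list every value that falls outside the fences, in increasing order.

IQR = Q3 − Q1 = 26.80 − 12.50 = 14.30.
Lower fence = Q1 − 2·IQR = 12.50 − 28.60 = -16.10.
Upper fence = Q3 + 2·IQR = 26.80 + 28.60 = 55.40.
-30.3 < -16.10 → outlier.
-17.3 < -16.10 → outlier.
All remaining values lie within [-16.10, 55.40].

-30.3, -17.3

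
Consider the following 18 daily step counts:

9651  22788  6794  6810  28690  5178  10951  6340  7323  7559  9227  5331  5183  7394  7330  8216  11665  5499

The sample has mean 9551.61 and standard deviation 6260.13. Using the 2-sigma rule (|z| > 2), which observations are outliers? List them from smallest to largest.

22788, 28690

Cutoffs at x̄ ± 2s: 9551.61 ± 2·6260.13 = [-2968.65, 22071.87].
22788: z = 2.11, |z| > 2 → outlier.
28690: z = 3.06, |z| > 2 → outlier.
Every other value lies within [-2968.65, 22071.87].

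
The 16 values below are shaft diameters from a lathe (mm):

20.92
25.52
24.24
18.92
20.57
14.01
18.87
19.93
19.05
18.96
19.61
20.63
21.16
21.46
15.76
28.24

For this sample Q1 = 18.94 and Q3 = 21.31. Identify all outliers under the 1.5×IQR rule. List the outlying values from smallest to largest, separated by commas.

14.01, 25.52, 28.24

IQR = Q3 − Q1 = 21.31 − 18.94 = 2.37.
Lower fence = Q1 − 1.5·IQR = 18.94 − 3.555 = 15.385.
Upper fence = Q3 + 1.5·IQR = 21.31 + 3.555 = 24.865.
14.01 < 15.385 → outlier.
25.52 > 24.865 → outlier.
28.24 > 24.865 → outlier.
All remaining values lie within [15.385, 24.865].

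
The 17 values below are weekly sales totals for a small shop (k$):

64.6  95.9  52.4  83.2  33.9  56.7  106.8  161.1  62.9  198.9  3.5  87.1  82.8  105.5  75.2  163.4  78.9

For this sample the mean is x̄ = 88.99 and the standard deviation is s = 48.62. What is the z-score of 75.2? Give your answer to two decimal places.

-0.28

z = (75.2 − 88.99) / 48.62 = -0.28.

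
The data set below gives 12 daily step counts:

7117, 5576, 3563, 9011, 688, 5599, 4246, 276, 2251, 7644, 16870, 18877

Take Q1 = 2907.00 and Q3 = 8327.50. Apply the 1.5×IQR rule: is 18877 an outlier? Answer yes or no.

IQR = Q3 − Q1 = 8327.50 − 2907.00 = 5420.50.
Lower fence = Q1 − 1.5·IQR = 2907.00 − 8130.75 = -5223.75.
Upper fence = Q3 + 1.5·IQR = 8327.50 + 8130.75 = 16458.25.
18877 lies above the upper fence.

yes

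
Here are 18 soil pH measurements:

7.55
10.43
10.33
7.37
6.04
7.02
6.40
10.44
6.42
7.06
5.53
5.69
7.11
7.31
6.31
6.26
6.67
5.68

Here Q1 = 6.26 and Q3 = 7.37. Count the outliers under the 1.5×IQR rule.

IQR = 1.11; fences at 6.26 − 1.665 = 4.595 and 7.37 + 1.665 = 9.035.
Outside the cutoffs: 10.33, 10.43, 10.44.

3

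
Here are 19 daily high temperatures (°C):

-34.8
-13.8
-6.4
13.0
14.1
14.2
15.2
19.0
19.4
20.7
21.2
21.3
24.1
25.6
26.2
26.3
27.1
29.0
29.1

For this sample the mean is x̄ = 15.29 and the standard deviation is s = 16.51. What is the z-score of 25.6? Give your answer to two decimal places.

0.62

z = (25.6 − 15.29) / 16.51 = 0.62.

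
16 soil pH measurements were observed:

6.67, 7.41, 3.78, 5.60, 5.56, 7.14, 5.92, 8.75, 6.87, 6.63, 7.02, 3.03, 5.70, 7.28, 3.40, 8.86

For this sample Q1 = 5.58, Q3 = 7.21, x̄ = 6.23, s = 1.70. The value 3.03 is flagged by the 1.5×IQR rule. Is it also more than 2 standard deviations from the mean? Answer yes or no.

z = (3.03 − 6.23) / 1.70 = -1.88.
|z| = 1.88 ≤ 2.

no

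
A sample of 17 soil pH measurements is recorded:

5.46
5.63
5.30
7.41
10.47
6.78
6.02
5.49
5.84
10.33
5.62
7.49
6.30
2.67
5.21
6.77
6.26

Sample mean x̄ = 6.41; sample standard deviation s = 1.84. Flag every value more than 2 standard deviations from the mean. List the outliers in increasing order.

2.67, 10.33, 10.47

Cutoffs at x̄ ± 2s: 6.41 ± 2·1.84 = [2.73, 10.09].
2.67: z = -2.03, |z| > 2 → outlier.
10.33: z = 2.13, |z| > 2 → outlier.
10.47: z = 2.21, |z| > 2 → outlier.
Every other value lies within [2.73, 10.09].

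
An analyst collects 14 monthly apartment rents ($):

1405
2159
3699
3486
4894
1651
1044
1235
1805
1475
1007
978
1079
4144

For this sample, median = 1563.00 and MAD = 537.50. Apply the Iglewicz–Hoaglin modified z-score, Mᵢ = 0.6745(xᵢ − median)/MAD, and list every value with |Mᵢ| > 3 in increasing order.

|Mᵢ| > 3 ⇔ |xᵢ − 1563.00| > 3·537.50/0.6745 = 2390.66.
So outliers lie outside [-827.66, 3953.66].
4144: M = 3.24 → outlier.
4894: M = 4.18 → outlier.

4144, 4894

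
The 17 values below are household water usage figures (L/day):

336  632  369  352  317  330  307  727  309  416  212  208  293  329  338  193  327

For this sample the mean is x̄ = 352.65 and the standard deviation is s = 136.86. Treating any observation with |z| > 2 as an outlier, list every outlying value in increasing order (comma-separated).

632, 727

Cutoffs at x̄ ± 2s: 352.65 ± 2·136.86 = [78.93, 626.37].
632: z = 2.04, |z| > 2 → outlier.
727: z = 2.74, |z| > 2 → outlier.
Every other value lies within [78.93, 626.37].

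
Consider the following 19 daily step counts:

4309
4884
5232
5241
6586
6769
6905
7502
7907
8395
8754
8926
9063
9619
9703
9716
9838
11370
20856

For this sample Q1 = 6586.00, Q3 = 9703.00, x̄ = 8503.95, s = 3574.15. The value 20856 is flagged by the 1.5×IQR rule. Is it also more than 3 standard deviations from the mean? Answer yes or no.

yes

z = (20856 − 8503.95) / 3574.15 = 3.46.
|z| = 3.46 > 3.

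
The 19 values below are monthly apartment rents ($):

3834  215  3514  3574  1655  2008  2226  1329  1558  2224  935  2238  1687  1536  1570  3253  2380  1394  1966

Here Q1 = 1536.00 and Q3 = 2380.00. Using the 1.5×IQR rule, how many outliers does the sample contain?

2

IQR = 844.00; fences at 1536.00 − 1266.00 = 270.00 and 2380.00 + 1266.00 = 3646.00.
Outside the cutoffs: 215, 3834.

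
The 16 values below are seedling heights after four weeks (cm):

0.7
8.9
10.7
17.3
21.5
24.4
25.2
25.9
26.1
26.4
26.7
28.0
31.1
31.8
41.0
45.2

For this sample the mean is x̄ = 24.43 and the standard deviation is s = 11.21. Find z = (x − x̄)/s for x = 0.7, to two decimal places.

-2.12

z = (0.7 − 24.43) / 11.21 = -2.12.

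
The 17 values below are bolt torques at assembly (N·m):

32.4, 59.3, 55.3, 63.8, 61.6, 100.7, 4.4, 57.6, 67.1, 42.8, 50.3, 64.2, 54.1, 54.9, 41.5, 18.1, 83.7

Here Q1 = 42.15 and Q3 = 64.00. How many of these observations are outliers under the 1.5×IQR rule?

2

IQR = 21.85; fences at 42.15 − 32.775 = 9.375 and 64.00 + 32.775 = 96.775.
Outside the cutoffs: 4.4, 100.7.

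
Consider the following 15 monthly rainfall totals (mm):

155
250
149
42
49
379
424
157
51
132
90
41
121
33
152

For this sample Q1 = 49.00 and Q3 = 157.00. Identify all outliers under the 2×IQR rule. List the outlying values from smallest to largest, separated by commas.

379, 424

IQR = Q3 − Q1 = 157.00 − 49.00 = 108.00.
Lower fence = Q1 − 2·IQR = 49.00 − 216.00 = -167.00.
Upper fence = Q3 + 2·IQR = 157.00 + 216.00 = 373.00.
379 > 373.00 → outlier.
424 > 373.00 → outlier.
All remaining values lie within [-167.00, 373.00].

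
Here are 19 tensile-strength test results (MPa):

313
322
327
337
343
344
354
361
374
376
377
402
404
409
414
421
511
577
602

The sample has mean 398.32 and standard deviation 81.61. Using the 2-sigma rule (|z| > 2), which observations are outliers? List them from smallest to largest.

Cutoffs at x̄ ± 2s: 398.32 ± 2·81.61 = [235.10, 561.54].
577: z = 2.19, |z| > 2 → outlier.
602: z = 2.50, |z| > 2 → outlier.
Every other value lies within [235.10, 561.54].

577, 602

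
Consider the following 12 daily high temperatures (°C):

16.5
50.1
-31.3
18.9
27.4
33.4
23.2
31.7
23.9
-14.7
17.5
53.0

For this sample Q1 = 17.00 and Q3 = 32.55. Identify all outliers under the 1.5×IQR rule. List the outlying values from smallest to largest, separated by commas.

-31.3, -14.7

IQR = Q3 − Q1 = 32.55 − 17.00 = 15.55.
Lower fence = Q1 − 1.5·IQR = 17.00 − 23.325 = -6.325.
Upper fence = Q3 + 1.5·IQR = 32.55 + 23.325 = 55.875.
-31.3 < -6.325 → outlier.
-14.7 < -6.325 → outlier.
All remaining values lie within [-6.325, 55.875].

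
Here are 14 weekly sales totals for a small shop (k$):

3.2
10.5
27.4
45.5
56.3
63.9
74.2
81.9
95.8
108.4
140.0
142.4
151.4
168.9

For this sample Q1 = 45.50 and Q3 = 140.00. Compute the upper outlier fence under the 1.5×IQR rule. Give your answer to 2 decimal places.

281.75

IQR = Q3 − Q1 = 140.00 − 45.50 = 94.50.
Lower fence = Q1 − 1.5·IQR = 45.50 − 141.75 = -96.25.
Upper fence = Q3 + 1.5·IQR = 140.00 + 141.75 = 281.75.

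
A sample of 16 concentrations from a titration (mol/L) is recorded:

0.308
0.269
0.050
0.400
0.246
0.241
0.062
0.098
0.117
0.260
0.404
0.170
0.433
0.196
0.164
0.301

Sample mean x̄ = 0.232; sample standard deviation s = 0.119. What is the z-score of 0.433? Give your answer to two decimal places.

z = (0.433 − 0.232) / 0.119 = 1.69.

1.69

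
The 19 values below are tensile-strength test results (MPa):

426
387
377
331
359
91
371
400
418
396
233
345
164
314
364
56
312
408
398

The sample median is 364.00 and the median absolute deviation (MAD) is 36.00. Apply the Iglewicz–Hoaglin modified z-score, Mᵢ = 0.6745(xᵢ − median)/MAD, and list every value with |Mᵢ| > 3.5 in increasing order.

|Mᵢ| > 3.5 ⇔ |xᵢ − 364.00| > 3.5·36.00/0.6745 = 186.81.
So outliers lie outside [177.19, 550.81].
56: M = -5.77 → outlier.
91: M = -5.11 → outlier.
164: M = -3.75 → outlier.

56, 91, 164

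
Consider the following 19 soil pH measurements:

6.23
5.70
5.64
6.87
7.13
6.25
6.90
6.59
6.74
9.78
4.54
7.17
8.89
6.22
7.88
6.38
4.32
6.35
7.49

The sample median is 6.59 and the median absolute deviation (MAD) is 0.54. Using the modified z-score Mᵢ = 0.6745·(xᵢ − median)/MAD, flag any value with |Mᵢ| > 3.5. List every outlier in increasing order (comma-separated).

|Mᵢ| > 3.5 ⇔ |xᵢ − 6.59| > 3.5·0.54/0.6745 = 2.80.
So outliers lie outside [3.79, 9.39].
9.78: M = 3.98 → outlier.

9.78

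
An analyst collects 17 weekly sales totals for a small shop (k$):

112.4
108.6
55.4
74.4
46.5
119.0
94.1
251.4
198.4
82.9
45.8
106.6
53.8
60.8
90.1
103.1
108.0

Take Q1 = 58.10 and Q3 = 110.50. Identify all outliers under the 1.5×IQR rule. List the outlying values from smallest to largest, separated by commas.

IQR = Q3 − Q1 = 110.50 − 58.10 = 52.40.
Lower fence = Q1 − 1.5·IQR = 58.10 − 78.60 = -20.50.
Upper fence = Q3 + 1.5·IQR = 110.50 + 78.60 = 189.10.
198.4 > 189.10 → outlier.
251.4 > 189.10 → outlier.
All remaining values lie within [-20.50, 189.10].

198.4, 251.4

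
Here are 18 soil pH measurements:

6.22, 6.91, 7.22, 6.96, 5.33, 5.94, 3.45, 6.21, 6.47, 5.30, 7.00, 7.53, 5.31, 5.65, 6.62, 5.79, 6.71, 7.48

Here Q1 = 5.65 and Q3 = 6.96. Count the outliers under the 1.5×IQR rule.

IQR = 1.31; fences at 5.65 − 1.965 = 3.685 and 6.96 + 1.965 = 8.925.
Outside the cutoffs: 3.45.

1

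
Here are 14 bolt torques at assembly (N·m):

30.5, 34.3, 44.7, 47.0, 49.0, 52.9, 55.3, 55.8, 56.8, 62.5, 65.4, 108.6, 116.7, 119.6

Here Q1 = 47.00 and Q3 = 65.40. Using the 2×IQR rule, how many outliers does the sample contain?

IQR = 18.40; fences at 47.00 − 36.80 = 10.20 and 65.40 + 36.80 = 102.20.
Outside the cutoffs: 108.6, 116.7, 119.6.

3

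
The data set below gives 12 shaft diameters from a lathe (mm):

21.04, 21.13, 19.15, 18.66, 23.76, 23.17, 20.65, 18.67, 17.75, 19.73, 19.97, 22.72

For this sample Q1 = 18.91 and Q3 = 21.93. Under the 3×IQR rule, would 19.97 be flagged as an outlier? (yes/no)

IQR = Q3 − Q1 = 21.93 − 18.91 = 3.02.
Lower fence = Q1 − 3·IQR = 18.91 − 9.06 = 9.85.
Upper fence = Q3 + 3·IQR = 21.93 + 9.06 = 30.99.
19.97 lies within [9.85, 30.99].

no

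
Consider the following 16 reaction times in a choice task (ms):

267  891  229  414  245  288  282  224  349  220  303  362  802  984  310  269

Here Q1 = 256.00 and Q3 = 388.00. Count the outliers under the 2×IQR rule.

3

IQR = 132.00; fences at 256.00 − 264.00 = -8.00 and 388.00 + 264.00 = 652.00.
Outside the cutoffs: 802, 891, 984.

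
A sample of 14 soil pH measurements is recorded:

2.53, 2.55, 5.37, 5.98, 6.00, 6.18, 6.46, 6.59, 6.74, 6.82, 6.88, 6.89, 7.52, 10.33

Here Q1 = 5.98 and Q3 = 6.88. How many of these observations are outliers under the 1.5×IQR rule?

3

IQR = 0.90; fences at 5.98 − 1.35 = 4.63 and 6.88 + 1.35 = 8.23.
Outside the cutoffs: 2.53, 2.55, 10.33.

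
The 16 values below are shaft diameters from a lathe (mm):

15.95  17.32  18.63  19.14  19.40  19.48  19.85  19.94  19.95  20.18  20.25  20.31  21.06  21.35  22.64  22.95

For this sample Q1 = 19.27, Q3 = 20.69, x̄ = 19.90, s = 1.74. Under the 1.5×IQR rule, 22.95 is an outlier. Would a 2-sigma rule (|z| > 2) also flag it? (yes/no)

no

z = (22.95 − 19.90) / 1.74 = 1.75.
|z| = 1.75 ≤ 2.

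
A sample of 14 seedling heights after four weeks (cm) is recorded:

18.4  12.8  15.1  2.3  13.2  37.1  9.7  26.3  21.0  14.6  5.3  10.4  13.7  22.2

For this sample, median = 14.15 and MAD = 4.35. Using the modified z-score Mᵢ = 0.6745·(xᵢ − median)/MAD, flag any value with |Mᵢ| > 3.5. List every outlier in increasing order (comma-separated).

|Mᵢ| > 3.5 ⇔ |xᵢ − 14.15| > 3.5·4.35/0.6745 = 22.57.
So outliers lie outside [-8.42, 36.72].
37.1: M = 3.56 → outlier.

37.1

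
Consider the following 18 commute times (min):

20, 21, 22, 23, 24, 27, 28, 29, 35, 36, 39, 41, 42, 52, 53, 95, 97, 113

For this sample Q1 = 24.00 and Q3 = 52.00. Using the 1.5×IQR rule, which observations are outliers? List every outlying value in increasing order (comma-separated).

IQR = Q3 − Q1 = 52.00 − 24.00 = 28.00.
Lower fence = Q1 − 1.5·IQR = 24.00 − 42.00 = -18.00.
Upper fence = Q3 + 1.5·IQR = 52.00 + 42.00 = 94.00.
95 > 94.00 → outlier.
97 > 94.00 → outlier.
113 > 94.00 → outlier.
All remaining values lie within [-18.00, 94.00].

95, 97, 113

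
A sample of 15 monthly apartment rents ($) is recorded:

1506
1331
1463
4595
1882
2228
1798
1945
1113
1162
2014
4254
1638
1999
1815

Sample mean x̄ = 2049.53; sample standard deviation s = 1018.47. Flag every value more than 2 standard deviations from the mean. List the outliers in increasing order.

4254, 4595

Cutoffs at x̄ ± 2s: 2049.53 ± 2·1018.47 = [12.59, 4086.47].
4254: z = 2.16, |z| > 2 → outlier.
4595: z = 2.50, |z| > 2 → outlier.
Every other value lies within [12.59, 4086.47].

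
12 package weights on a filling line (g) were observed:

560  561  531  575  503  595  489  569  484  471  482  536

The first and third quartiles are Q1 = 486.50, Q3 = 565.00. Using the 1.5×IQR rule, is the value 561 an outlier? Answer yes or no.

no

IQR = Q3 − Q1 = 565.00 − 486.50 = 78.50.
Lower fence = Q1 − 1.5·IQR = 486.50 − 117.75 = 368.75.
Upper fence = Q3 + 1.5·IQR = 565.00 + 117.75 = 682.75.
561 lies within [368.75, 682.75].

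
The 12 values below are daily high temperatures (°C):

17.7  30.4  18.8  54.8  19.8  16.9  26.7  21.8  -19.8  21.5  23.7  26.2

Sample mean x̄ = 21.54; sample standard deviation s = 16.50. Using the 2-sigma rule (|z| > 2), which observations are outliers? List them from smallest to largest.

Cutoffs at x̄ ± 2s: 21.54 ± 2·16.50 = [-11.46, 54.54].
-19.8: z = -2.51, |z| > 2 → outlier.
54.8: z = 2.02, |z| > 2 → outlier.
Every other value lies within [-11.46, 54.54].

-19.8, 54.8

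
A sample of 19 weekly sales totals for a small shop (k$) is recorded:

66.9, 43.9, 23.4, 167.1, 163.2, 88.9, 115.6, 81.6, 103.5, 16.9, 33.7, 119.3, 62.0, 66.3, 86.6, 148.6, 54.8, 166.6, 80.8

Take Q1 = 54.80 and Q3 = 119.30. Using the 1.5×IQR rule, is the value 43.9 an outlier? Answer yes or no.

IQR = Q3 − Q1 = 119.30 − 54.80 = 64.50.
Lower fence = Q1 − 1.5·IQR = 54.80 − 96.75 = -41.95.
Upper fence = Q3 + 1.5·IQR = 119.30 + 96.75 = 216.05.
43.9 lies within [-41.95, 216.05].

no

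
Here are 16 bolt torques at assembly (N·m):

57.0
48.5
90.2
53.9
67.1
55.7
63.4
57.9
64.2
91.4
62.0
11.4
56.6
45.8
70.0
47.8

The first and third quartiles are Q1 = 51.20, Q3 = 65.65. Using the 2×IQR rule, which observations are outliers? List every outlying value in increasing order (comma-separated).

11.4

IQR = Q3 − Q1 = 65.65 − 51.20 = 14.45.
Lower fence = Q1 − 2·IQR = 51.20 − 28.90 = 22.30.
Upper fence = Q3 + 2·IQR = 65.65 + 28.90 = 94.55.
11.4 < 22.30 → outlier.
All remaining values lie within [22.30, 94.55].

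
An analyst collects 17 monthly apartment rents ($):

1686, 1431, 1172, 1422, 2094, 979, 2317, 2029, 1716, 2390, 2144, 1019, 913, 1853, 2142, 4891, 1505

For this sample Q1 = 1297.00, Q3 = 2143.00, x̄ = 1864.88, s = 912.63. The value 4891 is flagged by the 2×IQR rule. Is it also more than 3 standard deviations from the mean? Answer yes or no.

z = (4891 − 1864.88) / 912.63 = 3.32.
|z| = 3.32 > 3.

yes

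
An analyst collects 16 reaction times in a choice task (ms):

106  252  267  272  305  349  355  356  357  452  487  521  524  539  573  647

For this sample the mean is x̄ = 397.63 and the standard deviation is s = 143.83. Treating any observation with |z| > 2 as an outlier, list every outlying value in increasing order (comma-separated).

106

Cutoffs at x̄ ± 2s: 397.63 ± 2·143.83 = [109.97, 685.29].
106: z = -2.03, |z| > 2 → outlier.
Every other value lies within [109.97, 685.29].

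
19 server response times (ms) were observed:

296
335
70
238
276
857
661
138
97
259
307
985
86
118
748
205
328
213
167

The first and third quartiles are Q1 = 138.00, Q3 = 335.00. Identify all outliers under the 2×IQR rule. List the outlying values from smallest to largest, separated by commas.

748, 857, 985

IQR = Q3 − Q1 = 335.00 − 138.00 = 197.00.
Lower fence = Q1 − 2·IQR = 138.00 − 394.00 = -256.00.
Upper fence = Q3 + 2·IQR = 335.00 + 394.00 = 729.00.
748 > 729.00 → outlier.
857 > 729.00 → outlier.
985 > 729.00 → outlier.
All remaining values lie within [-256.00, 729.00].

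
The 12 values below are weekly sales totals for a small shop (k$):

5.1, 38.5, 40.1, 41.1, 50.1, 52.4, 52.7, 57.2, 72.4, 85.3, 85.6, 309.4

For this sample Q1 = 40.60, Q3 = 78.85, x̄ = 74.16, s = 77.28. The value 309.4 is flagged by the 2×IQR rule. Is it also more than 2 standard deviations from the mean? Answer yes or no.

z = (309.4 − 74.16) / 77.28 = 3.04.
|z| = 3.04 > 2.

yes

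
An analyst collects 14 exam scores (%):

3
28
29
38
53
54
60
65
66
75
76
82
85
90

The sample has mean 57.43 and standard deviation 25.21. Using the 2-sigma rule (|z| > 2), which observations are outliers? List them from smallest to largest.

Cutoffs at x̄ ± 2s: 57.43 ± 2·25.21 = [7.01, 107.85].
3: z = -2.16, |z| > 2 → outlier.
Every other value lies within [7.01, 107.85].

3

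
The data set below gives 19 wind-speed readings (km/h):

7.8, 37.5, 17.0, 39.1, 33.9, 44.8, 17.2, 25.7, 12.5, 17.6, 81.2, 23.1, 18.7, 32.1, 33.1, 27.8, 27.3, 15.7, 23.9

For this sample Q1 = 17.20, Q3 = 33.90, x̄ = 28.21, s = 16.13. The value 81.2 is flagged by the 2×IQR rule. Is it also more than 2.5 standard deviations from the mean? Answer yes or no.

yes

z = (81.2 − 28.21) / 16.13 = 3.29.
|z| = 3.29 > 2.5.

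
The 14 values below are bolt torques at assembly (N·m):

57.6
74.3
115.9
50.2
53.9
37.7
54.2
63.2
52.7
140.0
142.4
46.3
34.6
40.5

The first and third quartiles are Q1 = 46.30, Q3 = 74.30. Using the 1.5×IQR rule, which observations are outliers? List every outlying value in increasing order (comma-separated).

IQR = Q3 − Q1 = 74.30 − 46.30 = 28.00.
Lower fence = Q1 − 1.5·IQR = 46.30 − 42.00 = 4.30.
Upper fence = Q3 + 1.5·IQR = 74.30 + 42.00 = 116.30.
140.0 > 116.30 → outlier.
142.4 > 116.30 → outlier.
All remaining values lie within [4.30, 116.30].

140.0, 142.4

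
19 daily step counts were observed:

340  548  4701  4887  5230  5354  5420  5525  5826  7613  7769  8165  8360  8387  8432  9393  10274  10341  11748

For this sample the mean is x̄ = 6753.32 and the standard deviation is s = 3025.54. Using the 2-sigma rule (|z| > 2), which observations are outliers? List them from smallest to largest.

Cutoffs at x̄ ± 2s: 6753.32 ± 2·3025.54 = [702.24, 12804.40].
340: z = -2.12, |z| > 2 → outlier.
548: z = -2.05, |z| > 2 → outlier.
Every other value lies within [702.24, 12804.40].

340, 548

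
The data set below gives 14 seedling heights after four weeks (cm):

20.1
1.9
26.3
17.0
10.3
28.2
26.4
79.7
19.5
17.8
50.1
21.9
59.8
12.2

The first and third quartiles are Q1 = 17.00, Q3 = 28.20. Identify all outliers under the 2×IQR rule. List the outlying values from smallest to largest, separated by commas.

IQR = Q3 − Q1 = 28.20 − 17.00 = 11.20.
Lower fence = Q1 − 2·IQR = 17.00 − 22.40 = -5.40.
Upper fence = Q3 + 2·IQR = 28.20 + 22.40 = 50.60.
59.8 > 50.60 → outlier.
79.7 > 50.60 → outlier.
All remaining values lie within [-5.40, 50.60].

59.8, 79.7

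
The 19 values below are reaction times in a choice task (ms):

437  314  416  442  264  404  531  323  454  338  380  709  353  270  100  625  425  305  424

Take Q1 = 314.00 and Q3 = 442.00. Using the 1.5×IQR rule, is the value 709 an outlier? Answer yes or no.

yes

IQR = Q3 − Q1 = 442.00 − 314.00 = 128.00.
Lower fence = Q1 − 1.5·IQR = 314.00 − 192.00 = 122.00.
Upper fence = Q3 + 1.5·IQR = 442.00 + 192.00 = 634.00.
709 lies above the upper fence.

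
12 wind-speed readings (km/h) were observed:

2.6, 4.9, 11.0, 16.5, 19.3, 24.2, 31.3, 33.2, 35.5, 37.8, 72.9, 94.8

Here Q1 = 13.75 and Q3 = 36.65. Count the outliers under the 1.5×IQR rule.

2

IQR = 22.90; fences at 13.75 − 34.35 = -20.60 and 36.65 + 34.35 = 71.00.
Outside the cutoffs: 72.9, 94.8.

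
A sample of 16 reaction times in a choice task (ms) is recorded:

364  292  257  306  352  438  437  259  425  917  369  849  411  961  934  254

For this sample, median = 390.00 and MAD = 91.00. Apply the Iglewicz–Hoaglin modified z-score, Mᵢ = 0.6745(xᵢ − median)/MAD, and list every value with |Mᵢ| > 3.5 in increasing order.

|Mᵢ| > 3.5 ⇔ |xᵢ − 390.00| > 3.5·91.00/0.6745 = 472.20.
So outliers lie outside [-82.20, 862.20].
917: M = 3.91 → outlier.
934: M = 4.03 → outlier.
961: M = 4.23 → outlier.

917, 934, 961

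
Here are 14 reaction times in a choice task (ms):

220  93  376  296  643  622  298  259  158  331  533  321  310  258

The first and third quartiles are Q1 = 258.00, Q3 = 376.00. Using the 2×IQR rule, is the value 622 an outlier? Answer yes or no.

IQR = Q3 − Q1 = 376.00 − 258.00 = 118.00.
Lower fence = Q1 − 2·IQR = 258.00 − 236.00 = 22.00.
Upper fence = Q3 + 2·IQR = 376.00 + 236.00 = 612.00.
622 lies above the upper fence.

yes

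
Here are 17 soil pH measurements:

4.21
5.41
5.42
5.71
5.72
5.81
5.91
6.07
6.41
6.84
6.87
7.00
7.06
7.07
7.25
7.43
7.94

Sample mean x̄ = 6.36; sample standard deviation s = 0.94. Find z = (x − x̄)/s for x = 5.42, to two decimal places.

z = (5.42 − 6.36) / 0.94 = -1.00.

-1.00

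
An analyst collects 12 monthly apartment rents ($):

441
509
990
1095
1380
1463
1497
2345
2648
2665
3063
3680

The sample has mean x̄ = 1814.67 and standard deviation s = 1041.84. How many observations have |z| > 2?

0

Cutoffs: x̄ ± 2s = [-269.01, 3898.35].
Every value lies within the cutoffs.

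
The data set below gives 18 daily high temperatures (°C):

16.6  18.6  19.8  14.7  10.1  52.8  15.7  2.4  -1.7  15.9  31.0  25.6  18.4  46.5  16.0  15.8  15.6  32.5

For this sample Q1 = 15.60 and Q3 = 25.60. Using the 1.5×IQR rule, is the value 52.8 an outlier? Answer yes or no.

IQR = Q3 − Q1 = 25.60 − 15.60 = 10.00.
Lower fence = Q1 − 1.5·IQR = 15.60 − 15.00 = 0.60.
Upper fence = Q3 + 1.5·IQR = 25.60 + 15.00 = 40.60.
52.8 lies above the upper fence.

yes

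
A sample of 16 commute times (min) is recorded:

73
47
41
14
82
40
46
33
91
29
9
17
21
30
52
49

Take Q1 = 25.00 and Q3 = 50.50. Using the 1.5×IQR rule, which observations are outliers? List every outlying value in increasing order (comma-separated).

IQR = Q3 − Q1 = 50.50 − 25.00 = 25.50.
Lower fence = Q1 − 1.5·IQR = 25.00 − 38.25 = -13.25.
Upper fence = Q3 + 1.5·IQR = 50.50 + 38.25 = 88.75.
91 > 88.75 → outlier.
All remaining values lie within [-13.25, 88.75].

91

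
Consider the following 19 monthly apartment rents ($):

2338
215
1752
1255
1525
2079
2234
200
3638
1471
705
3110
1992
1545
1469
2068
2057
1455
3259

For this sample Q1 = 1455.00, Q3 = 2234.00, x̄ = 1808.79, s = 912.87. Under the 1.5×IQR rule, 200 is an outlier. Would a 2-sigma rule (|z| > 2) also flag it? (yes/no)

no

z = (200 − 1808.79) / 912.87 = -1.76.
|z| = 1.76 ≤ 2.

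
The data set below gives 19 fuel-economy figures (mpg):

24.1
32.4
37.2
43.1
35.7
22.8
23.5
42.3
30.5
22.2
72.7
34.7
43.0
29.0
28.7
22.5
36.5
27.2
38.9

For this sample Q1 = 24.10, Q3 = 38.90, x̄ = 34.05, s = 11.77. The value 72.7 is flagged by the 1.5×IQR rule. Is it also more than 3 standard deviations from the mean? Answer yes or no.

yes

z = (72.7 − 34.05) / 11.77 = 3.28.
|z| = 3.28 > 3.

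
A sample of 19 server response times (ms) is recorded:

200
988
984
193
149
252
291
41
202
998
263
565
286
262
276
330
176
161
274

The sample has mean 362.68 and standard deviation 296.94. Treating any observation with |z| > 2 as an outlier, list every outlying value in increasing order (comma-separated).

Cutoffs at x̄ ± 2s: 362.68 ± 2·296.94 = [-231.20, 956.56].
984: z = 2.09, |z| > 2 → outlier.
988: z = 2.11, |z| > 2 → outlier.
998: z = 2.14, |z| > 2 → outlier.
Every other value lies within [-231.20, 956.56].

984, 988, 998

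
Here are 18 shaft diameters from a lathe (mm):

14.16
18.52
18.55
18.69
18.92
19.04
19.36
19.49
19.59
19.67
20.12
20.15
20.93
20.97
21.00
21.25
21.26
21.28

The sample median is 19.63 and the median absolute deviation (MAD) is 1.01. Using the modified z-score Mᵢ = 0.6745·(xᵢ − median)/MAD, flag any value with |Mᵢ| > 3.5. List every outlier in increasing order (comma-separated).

|Mᵢ| > 3.5 ⇔ |xᵢ − 19.63| > 3.5·1.01/0.6745 = 5.24.
So outliers lie outside [14.39, 24.87].
14.16: M = -3.65 → outlier.

14.16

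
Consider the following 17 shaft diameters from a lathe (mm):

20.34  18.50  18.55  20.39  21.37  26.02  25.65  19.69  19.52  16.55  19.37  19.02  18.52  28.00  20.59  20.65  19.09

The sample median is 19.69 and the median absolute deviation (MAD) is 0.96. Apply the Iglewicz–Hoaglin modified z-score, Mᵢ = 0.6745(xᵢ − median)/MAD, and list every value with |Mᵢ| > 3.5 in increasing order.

|Mᵢ| > 3.5 ⇔ |xᵢ − 19.69| > 3.5·0.96/0.6745 = 4.98.
So outliers lie outside [14.71, 24.67].
25.65: M = 4.19 → outlier.
26.02: M = 4.45 → outlier.
28.00: M = 5.84 → outlier.

25.65, 26.02, 28.00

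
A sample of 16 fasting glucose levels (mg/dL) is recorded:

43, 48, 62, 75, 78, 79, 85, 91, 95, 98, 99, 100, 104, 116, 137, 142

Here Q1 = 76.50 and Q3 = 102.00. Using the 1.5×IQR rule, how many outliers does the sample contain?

IQR = 25.50; fences at 76.50 − 38.25 = 38.25 and 102.00 + 38.25 = 140.25.
Outside the cutoffs: 142.

1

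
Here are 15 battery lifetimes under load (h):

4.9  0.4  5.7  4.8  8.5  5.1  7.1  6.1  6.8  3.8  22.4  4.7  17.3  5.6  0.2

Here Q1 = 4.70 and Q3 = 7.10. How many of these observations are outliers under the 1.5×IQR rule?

4

IQR = 2.40; fences at 4.70 − 3.60 = 1.10 and 7.10 + 3.60 = 10.70.
Outside the cutoffs: 0.2, 0.4, 17.3, 22.4.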